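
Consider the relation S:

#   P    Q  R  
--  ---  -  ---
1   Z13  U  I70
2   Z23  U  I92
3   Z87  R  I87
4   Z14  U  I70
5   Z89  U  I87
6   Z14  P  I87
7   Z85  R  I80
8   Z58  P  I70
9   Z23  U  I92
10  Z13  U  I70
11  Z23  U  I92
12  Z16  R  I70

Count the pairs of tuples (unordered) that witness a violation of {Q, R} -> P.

2

(Q=U, R=I70): violating pairs (1,4), (4,10) — 2 pairs.
(Q=U, R=I92): all 3 rows agree on P — 0 pairs.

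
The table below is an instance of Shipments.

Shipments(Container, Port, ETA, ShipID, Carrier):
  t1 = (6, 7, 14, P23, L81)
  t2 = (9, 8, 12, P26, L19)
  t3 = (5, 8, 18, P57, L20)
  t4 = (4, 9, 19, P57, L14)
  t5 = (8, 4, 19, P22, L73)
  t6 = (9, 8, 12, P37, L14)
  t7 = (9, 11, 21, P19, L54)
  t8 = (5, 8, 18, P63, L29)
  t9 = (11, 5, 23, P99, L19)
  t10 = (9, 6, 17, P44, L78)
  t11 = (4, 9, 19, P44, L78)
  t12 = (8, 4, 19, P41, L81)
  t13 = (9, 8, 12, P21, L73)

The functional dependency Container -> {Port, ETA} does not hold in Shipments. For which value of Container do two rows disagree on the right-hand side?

Container=6: row 1 → {Port,ETA} = (7, 14) ✓
Container=9: rows 2, 6, 7, 10, 13 → {Port,ETA} takes values {(8, 12), (11, 21), (6, 17)} — violation
Container=5: rows 3, 8 → {Port,ETA} = (8, 18), (8, 18) ✓
Container=4: rows 4, 11 → {Port,ETA} = (9, 19), (9, 19) ✓
Container=8: rows 5, 12 → {Port,ETA} = (4, 19), (4, 19) ✓
Container=11: row 9 → {Port,ETA} = (5, 23) ✓
The only Container value with inconsistent RHS is Container=9.

9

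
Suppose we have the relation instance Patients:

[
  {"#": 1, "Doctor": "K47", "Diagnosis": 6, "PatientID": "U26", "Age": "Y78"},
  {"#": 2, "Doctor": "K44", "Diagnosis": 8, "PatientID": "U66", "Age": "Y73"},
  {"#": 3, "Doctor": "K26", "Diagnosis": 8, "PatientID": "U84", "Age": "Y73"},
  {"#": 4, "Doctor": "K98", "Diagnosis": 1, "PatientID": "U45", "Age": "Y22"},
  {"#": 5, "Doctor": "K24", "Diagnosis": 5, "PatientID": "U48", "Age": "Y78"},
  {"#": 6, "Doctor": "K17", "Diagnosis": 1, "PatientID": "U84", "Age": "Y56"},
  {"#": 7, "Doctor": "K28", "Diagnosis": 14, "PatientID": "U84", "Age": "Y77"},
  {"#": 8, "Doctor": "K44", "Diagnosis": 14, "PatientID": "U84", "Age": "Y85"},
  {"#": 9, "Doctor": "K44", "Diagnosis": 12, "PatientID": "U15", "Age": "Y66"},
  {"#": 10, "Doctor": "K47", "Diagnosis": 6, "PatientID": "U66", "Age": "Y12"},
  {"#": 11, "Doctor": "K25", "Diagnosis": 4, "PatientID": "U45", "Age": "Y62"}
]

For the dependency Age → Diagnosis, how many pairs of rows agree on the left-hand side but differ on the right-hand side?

1

Age=Y78: violating pairs (1,5) — 1 pair.
Age=Y73: all 2 rows agree on Diagnosis — 0 pairs.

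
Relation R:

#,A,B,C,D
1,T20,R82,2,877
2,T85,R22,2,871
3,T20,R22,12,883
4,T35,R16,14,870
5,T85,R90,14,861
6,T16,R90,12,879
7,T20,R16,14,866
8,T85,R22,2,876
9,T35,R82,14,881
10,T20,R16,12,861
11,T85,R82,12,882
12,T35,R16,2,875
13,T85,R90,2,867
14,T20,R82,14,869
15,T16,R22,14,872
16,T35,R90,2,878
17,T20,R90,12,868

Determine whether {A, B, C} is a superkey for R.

Rows 2 and 8 have the same {A, B, C} value (A=T85, B=R22, C=2) but are distinct tuples, so {A, B, C} does not determine every attribute — not a superkey.

No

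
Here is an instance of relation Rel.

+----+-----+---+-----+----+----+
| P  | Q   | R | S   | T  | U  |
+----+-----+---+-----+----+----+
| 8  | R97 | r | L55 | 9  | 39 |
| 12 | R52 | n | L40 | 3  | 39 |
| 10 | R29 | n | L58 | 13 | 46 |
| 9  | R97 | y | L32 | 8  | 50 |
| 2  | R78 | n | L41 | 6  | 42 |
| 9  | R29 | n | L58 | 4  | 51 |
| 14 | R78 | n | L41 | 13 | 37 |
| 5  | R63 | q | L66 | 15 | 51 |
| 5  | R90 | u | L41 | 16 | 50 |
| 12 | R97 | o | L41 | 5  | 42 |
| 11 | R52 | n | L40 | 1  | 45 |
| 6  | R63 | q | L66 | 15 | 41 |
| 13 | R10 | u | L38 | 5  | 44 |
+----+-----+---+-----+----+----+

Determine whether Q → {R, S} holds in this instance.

No

Q=R97: 3 rows → {R,S} takes values {(r, L55), (y, L32), (o, L41)} — violation
Q=R52: 2 rows → {R,S} = (n, L40), (n, L40) ✓
Q=R29: 2 rows → {R,S} = (n, L58), (n, L58) ✓
Q=R78: 2 rows → {R,S} = (n, L41), (n, L41) ✓
Q=R63: 2 rows → {R,S} = (q, L66), (q, L66) ✓
Q=R90: 1 row → {R,S} = (u, L41) ✓
Q=R10: 1 row → {R,S} = (u, L38) ✓
Two rows agree on Q but differ on {R, S}, so Q → {R, S} does not hold.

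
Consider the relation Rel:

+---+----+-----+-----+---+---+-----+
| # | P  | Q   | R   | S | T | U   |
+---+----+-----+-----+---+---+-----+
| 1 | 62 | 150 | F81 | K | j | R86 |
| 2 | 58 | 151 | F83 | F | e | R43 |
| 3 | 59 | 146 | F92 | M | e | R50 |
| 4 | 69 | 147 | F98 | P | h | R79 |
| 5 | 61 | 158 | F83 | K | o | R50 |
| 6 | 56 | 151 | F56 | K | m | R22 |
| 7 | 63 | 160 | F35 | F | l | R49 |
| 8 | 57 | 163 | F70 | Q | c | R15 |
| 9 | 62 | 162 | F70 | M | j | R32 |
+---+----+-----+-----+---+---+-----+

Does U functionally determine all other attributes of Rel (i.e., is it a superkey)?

Rows 3 and 5 have the same U value U=R50 but are distinct tuples, so U does not determine every attribute — not a superkey.

No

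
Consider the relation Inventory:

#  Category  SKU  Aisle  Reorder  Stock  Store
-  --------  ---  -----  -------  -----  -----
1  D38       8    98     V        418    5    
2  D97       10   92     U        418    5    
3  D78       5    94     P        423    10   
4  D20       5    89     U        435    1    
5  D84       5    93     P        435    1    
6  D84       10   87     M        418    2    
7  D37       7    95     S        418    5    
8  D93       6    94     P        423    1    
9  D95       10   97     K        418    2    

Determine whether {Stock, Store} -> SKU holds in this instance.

(Stock=418, Store=5): rows 1, 2, 7 → SKU takes values {8, 10, 7} — violation
(Stock=423, Store=10): row 3 → SKU = 5 ✓
(Stock=435, Store=1): rows 4, 5 → SKU = 5, 5 ✓
(Stock=418, Store=2): rows 6, 9 → SKU = 10, 10 ✓
(Stock=423, Store=1): row 8 → SKU = 6 ✓
Two rows agree on {Stock, Store} but differ on SKU, so {Stock, Store} -> SKU does not hold.

No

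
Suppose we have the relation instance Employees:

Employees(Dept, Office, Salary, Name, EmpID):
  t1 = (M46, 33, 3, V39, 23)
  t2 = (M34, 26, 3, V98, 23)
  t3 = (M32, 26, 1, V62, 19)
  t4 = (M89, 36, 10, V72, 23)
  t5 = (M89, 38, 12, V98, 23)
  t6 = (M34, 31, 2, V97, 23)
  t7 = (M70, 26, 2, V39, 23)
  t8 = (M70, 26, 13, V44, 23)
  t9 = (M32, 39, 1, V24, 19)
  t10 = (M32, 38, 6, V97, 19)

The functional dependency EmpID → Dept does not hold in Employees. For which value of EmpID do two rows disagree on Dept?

23

EmpID=23: rows 1, 2, 4, 5, 6, 7, 8 → Dept takes values {M46, M34, M89, M70} — violation
EmpID=19: rows 3, 9, 10 → Dept = M32, M32, M32 ✓
The only EmpID value with inconsistent Dept is EmpID=23.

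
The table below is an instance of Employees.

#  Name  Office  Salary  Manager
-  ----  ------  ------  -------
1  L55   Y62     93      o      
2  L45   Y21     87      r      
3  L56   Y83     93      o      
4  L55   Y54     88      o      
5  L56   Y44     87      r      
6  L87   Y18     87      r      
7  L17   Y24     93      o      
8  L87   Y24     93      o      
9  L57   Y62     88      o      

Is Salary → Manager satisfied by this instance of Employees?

Yes

Salary=93: rows 1, 3, 7, 8 → Manager = o, o, o, o ✓
Salary=87: rows 2, 5, 6 → Manager = r, r, r ✓
Salary=88: rows 4, 9 → Manager = o, o ✓
Every Salary value is associated with a single Manager value, so Salary → Manager holds.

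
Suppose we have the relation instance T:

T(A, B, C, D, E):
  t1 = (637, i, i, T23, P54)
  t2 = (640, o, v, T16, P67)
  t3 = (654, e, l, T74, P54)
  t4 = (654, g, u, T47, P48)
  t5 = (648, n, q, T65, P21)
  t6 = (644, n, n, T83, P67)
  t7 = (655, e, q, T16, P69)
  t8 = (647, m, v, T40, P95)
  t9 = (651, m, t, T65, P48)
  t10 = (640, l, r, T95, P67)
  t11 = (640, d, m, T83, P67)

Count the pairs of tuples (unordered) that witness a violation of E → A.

E=P54: violating pairs (1,3) — 1 pair.
E=P67: violating pairs (2,6), (6,10), (6,11) — 3 pairs.
E=P48: violating pairs (4,9) — 1 pair.

5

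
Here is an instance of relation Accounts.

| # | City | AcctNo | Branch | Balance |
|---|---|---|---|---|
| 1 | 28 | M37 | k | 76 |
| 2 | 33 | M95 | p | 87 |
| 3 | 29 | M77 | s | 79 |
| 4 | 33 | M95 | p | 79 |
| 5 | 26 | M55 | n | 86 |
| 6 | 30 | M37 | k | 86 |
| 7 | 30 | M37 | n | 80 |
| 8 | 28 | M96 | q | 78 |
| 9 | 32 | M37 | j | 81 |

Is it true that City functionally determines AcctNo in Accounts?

City=28: rows 1, 8 → AcctNo takes values {M37, M96} — violation
City=33: rows 2, 4 → AcctNo = M95, M95 ✓
City=29: row 3 → AcctNo = M77 ✓
City=26: row 5 → AcctNo = M55 ✓
City=30: rows 6, 7 → AcctNo = M37, M37 ✓
City=32: row 9 → AcctNo = M37 ✓
Two rows agree on City but differ on AcctNo, so City → AcctNo does not hold.

No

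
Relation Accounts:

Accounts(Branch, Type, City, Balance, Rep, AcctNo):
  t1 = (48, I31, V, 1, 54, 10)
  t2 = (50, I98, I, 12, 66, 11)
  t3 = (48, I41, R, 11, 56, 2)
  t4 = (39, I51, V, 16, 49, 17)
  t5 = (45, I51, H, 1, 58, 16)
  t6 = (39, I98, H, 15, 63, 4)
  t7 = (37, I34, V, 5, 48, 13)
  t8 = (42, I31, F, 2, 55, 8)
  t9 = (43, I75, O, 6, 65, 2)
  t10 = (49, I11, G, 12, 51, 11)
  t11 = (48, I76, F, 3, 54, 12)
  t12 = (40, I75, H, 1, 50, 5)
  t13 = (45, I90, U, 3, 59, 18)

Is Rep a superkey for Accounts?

No

Rows 1 and 11 have the same Rep value Rep=54 but are distinct tuples, so Rep does not determine every attribute — not a superkey.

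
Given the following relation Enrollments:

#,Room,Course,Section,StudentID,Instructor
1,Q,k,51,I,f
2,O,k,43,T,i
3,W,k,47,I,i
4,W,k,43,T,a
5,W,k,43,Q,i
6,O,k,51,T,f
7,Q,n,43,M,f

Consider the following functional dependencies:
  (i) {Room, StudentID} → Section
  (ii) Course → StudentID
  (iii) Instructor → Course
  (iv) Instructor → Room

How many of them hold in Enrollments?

0

(i) {Room, StudentID} → Section: (Room=O, StudentID=T): rows 2, 6 → Section takes values {43, 51} — violation — fails.
(ii) Course → StudentID: Course=k: rows 1, 2, 3, 4, 5, 6 → StudentID takes values {I, T, Q} — violation — fails.
(iii) Instructor → Course: Instructor=f: rows 1, 6, 7 → Course takes values {k, n} — violation — fails.
(iv) Instructor → Room: Instructor=f: rows 1, 6, 7 → Room takes values {Q, O} — violation; Instructor=i: rows 2, 3, 5 → Room takes values {O, W} — violation — fails.
None of the 4 dependencies hold.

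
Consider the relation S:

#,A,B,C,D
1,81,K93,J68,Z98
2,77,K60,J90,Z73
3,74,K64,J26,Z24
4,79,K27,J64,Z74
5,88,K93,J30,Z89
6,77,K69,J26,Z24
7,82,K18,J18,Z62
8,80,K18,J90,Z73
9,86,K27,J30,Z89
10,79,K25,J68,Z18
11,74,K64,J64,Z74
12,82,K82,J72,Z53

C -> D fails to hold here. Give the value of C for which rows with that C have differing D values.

C=J68: rows 1, 10 → D takes values {Z98, Z18} — violation
C=J90: rows 2, 8 → D = Z73, Z73 ✓
C=J26: rows 3, 6 → D = Z24, Z24 ✓
C=J64: rows 4, 11 → D = Z74, Z74 ✓
C=J30: rows 5, 9 → D = Z89, Z89 ✓
C=J18: row 7 → D = Z62 ✓
C=J72: row 12 → D = Z53 ✓
The only C value with inconsistent D is C=J68.

J68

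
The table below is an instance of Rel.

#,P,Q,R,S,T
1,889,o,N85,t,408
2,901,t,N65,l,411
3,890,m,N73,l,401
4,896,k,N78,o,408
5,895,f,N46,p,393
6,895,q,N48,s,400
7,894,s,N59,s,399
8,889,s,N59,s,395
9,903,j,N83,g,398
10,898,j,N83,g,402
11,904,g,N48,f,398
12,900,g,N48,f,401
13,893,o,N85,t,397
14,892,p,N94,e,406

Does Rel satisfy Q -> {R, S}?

Yes

Q=o: rows 1, 13 → {R,S} = (N85, t), (N85, t) ✓
Q=t: row 2 → {R,S} = (N65, l) ✓
Q=m: row 3 → {R,S} = (N73, l) ✓
Q=k: row 4 → {R,S} = (N78, o) ✓
Q=f: row 5 → {R,S} = (N46, p) ✓
Q=q: row 6 → {R,S} = (N48, s) ✓
Q=s: rows 7, 8 → {R,S} = (N59, s), (N59, s) ✓
Q=j: rows 9, 10 → {R,S} = (N83, g), (N83, g) ✓
Q=g: rows 11, 12 → {R,S} = (N48, f), (N48, f) ✓
Q=p: row 14 → {R,S} = (N94, e) ✓
Every Q value is associated with a single {R, S} value, so Q -> {R, S} holds.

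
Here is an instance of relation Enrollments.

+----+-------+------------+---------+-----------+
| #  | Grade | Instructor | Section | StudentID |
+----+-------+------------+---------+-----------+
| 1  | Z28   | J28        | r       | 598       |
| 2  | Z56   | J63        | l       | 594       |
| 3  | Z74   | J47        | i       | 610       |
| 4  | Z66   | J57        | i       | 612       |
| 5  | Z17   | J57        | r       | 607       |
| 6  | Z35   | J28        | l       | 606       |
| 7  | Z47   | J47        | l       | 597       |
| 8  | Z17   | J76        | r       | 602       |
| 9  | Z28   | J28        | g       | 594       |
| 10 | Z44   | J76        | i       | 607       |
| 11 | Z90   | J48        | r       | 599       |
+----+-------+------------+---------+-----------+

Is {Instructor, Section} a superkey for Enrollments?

Yes

All 11 rows have distinct {Instructor, Section} values, so {Instructor, Section} → (all attributes) holds and {Instructor, Section} is a superkey.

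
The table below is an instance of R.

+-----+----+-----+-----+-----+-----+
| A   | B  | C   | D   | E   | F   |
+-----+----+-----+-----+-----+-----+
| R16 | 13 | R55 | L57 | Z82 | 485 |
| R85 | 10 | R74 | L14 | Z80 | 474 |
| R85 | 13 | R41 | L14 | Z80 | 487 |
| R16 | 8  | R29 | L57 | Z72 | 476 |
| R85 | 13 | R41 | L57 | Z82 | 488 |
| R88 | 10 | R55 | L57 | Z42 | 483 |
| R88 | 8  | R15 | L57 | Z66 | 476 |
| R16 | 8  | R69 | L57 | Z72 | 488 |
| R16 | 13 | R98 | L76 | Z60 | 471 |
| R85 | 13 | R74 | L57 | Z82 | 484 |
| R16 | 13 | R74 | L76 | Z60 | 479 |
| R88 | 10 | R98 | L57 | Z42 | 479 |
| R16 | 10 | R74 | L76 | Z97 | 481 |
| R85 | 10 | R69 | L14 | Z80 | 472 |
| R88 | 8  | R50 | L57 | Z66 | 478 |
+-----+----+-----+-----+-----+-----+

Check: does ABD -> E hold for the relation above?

Yes

(A=R16, B=13, D=L57): 1 row → E = Z82 ✓
(A=R85, B=10, D=L14): 2 rows → E = Z80, Z80 ✓
(A=R85, B=13, D=L14): 1 row → E = Z80 ✓
(A=R16, B=8, D=L57): 2 rows → E = Z72, Z72 ✓
(A=R85, B=13, D=L57): 2 rows → E = Z82, Z82 ✓
(A=R88, B=10, D=L57): 2 rows → E = Z42, Z42 ✓
(A=R88, B=8, D=L57): 2 rows → E = Z66, Z66 ✓
(A=R16, B=13, D=L76): 2 rows → E = Z60, Z60 ✓
(A=R16, B=10, D=L76): 1 row → E = Z97 ✓
Every ABD value is associated with a single E value, so ABD -> E holds.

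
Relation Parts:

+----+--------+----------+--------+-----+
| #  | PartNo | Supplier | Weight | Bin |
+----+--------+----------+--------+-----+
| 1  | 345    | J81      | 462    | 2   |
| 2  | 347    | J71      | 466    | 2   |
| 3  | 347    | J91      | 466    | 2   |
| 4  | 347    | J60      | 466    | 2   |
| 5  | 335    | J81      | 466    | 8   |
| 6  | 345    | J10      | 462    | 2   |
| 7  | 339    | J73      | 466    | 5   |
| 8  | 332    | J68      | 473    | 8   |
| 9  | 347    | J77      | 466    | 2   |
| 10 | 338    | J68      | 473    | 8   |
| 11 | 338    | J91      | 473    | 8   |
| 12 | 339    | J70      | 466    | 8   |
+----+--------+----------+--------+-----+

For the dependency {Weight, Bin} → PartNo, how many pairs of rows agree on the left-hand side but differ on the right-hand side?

(Weight=462, Bin=2): all 2 rows agree on PartNo — 0 pairs.
(Weight=466, Bin=2): all 4 rows agree on PartNo — 0 pairs.
(Weight=466, Bin=8): violating pairs (5,12) — 1 pair.
(Weight=473, Bin=8): violating pairs (8,10), (8,11) — 2 pairs.

3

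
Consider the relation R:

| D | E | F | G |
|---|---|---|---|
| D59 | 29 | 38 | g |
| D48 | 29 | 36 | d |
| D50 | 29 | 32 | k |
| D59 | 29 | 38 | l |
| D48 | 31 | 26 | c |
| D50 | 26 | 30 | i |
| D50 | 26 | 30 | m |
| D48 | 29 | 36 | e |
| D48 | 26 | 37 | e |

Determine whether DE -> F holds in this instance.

(D=D59, E=29): 2 rows → F = 38, 38 ✓
(D=D48, E=29): 2 rows → F = 36, 36 ✓
(D=D50, E=29): 1 row → F = 32 ✓
(D=D48, E=31): 1 row → F = 26 ✓
(D=D50, E=26): 2 rows → F = 30, 30 ✓
(D=D48, E=26): 1 row → F = 37 ✓
Every DE value is associated with a single F value, so DE -> F holds.

Yes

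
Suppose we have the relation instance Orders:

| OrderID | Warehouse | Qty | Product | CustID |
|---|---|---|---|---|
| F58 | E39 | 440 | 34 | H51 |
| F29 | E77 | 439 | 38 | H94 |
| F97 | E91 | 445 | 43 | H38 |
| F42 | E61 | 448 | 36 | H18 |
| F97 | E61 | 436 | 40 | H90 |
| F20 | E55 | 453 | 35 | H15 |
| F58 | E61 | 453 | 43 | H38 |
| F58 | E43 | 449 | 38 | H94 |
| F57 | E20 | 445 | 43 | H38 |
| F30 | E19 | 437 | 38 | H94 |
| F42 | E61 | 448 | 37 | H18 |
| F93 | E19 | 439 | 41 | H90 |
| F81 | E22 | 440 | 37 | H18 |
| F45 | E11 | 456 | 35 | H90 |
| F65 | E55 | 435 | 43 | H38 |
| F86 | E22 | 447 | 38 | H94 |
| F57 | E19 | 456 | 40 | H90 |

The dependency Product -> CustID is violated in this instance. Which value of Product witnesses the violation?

35

Product=34: 1 row → CustID = H51 ✓
Product=38: 4 rows → CustID = H94, H94, H94, H94 ✓
Product=43: 4 rows → CustID = H38, H38, H38, H38 ✓
Product=36: 1 row → CustID = H18 ✓
Product=40: 2 rows → CustID = H90, H90 ✓
Product=35: 2 rows → CustID takes values {H15, H90} — violation
Product=37: 2 rows → CustID = H18, H18 ✓
Product=41: 1 row → CustID = H90 ✓
The only Product value with inconsistent CustID is Product=35.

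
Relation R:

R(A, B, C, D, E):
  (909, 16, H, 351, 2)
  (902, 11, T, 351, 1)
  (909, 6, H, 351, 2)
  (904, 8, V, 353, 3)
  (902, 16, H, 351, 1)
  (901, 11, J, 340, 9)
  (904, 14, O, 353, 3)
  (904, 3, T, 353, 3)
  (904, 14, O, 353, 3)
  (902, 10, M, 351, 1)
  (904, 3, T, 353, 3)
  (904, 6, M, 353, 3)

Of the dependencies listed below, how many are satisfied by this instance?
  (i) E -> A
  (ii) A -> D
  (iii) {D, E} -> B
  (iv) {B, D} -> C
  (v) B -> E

(i) E -> A: every LHS value maps to a single RHS value — holds.
(ii) A -> D: every LHS value maps to a single RHS value — holds.
(iii) {D, E} -> B: (D=351, E=2): 2 rows → B takes values {16, 6} — violation; (D=351, E=1): 3 rows → B takes values {11, 16, 10} — violation; (D=353, E=3): 6 rows → B takes values {8, 14, 3, 6} — violation — fails.
(iv) {B, D} -> C: every LHS value maps to a single RHS value — holds.
(v) B -> E: B=16: 2 rows → E takes values {2, 1} — violation; B=11: 2 rows → E takes values {1, 9} — violation; B=6: 2 rows → E takes values {2, 3} — violation — fails.
3 of the 5 dependencies hold.

3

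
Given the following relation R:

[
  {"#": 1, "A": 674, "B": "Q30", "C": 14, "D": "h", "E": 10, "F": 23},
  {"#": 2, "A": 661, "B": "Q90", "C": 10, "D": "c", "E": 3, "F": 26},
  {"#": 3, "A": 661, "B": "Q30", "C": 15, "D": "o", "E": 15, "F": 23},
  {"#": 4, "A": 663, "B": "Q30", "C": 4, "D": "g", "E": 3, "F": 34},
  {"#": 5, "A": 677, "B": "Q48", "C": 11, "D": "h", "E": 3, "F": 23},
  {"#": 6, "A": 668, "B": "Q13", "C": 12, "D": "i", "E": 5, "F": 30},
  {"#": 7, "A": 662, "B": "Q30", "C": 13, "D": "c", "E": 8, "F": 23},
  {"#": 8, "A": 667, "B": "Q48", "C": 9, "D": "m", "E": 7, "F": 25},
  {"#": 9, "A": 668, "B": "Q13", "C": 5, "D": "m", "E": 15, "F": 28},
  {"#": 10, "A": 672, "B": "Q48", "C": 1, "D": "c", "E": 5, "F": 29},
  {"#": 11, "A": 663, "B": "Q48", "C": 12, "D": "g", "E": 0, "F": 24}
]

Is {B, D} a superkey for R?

All 11 rows have distinct {B, D} values, so {B, D} → (all attributes) holds and {B, D} is a superkey.

Yes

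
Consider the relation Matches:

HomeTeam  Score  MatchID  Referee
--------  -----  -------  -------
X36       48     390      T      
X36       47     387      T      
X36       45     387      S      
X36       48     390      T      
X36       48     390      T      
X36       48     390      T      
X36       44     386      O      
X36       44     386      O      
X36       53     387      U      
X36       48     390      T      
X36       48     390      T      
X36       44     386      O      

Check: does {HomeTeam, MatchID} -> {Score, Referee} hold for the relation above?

(HomeTeam=X36, MatchID=390): 6 rows → {Score,Referee} = (48, T), (48, T), (48, T), (48, T), (48, T), (48, T) ✓
(HomeTeam=X36, MatchID=387): 3 rows → {Score,Referee} takes values {(47, T), (45, S), (53, U)} — violation
(HomeTeam=X36, MatchID=386): 3 rows → {Score,Referee} = (44, O), (44, O), (44, O) ✓
Two rows agree on {HomeTeam, MatchID} but differ on {Score, Referee}, so {HomeTeam, MatchID} -> {Score, Referee} does not hold.

No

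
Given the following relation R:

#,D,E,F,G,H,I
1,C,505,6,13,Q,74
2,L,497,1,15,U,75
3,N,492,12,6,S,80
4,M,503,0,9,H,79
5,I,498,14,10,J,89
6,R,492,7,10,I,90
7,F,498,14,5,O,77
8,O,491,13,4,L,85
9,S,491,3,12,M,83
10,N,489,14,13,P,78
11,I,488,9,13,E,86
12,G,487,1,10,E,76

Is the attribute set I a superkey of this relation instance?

All 12 rows have distinct I values, so I → (all attributes) holds and I is a superkey.

Yes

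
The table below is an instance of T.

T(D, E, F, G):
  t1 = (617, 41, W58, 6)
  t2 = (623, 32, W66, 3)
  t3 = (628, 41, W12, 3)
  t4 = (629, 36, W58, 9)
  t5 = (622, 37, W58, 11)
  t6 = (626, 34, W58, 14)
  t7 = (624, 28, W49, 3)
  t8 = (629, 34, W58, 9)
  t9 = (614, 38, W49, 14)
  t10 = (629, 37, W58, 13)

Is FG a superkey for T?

Rows 4 and 8 have the same FG value (F=W58, G=9) but are distinct tuples, so FG does not determine every attribute — not a superkey.

No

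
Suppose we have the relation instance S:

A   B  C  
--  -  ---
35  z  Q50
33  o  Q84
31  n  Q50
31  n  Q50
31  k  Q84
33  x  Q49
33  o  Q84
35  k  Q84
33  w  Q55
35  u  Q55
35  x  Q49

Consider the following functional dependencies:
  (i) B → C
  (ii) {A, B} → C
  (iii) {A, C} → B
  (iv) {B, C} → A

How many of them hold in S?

3

(i) B → C: every LHS value maps to a single RHS value — holds.
(ii) {A, B} → C: every LHS value maps to a single RHS value — holds.
(iii) {A, C} → B: every LHS value maps to a single RHS value — holds.
(iv) {B, C} → A: (B=k, C=Q84): 2 rows → A takes values {31, 35} — violation; (B=x, C=Q49): 2 rows → A takes values {33, 35} — violation — fails.
3 of the 4 dependencies hold.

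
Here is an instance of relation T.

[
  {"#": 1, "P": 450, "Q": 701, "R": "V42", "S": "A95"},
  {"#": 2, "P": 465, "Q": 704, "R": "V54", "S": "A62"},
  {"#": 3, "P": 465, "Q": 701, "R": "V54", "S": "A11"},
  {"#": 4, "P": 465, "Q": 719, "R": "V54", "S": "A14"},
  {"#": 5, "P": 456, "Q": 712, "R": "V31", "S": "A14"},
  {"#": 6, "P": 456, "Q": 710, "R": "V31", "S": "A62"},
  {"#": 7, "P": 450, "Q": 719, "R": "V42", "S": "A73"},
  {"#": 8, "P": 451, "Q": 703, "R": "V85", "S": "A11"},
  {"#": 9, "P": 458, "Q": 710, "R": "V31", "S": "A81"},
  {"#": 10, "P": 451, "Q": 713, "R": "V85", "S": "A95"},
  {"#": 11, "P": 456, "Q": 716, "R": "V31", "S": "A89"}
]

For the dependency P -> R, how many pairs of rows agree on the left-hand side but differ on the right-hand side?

0

P=450: all 2 rows agree on R — 0 pairs.
P=465: all 3 rows agree on R — 0 pairs.
P=456: all 3 rows agree on R — 0 pairs.
P=451: all 2 rows agree on R — 0 pairs.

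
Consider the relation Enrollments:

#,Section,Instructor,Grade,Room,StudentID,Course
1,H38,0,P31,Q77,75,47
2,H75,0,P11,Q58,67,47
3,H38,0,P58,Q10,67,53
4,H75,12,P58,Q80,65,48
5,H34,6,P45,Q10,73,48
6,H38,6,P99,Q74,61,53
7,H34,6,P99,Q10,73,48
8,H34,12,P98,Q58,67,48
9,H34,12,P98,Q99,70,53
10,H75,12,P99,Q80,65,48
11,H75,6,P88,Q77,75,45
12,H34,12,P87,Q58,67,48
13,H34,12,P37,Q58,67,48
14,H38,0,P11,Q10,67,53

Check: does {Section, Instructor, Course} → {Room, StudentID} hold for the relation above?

Yes

(Section=H38, Instructor=0, Course=47): row 1 → {Room,StudentID} = (Q77, 75) ✓
(Section=H75, Instructor=0, Course=47): row 2 → {Room,StudentID} = (Q58, 67) ✓
(Section=H38, Instructor=0, Course=53): rows 3, 14 → {Room,StudentID} = (Q10, 67), (Q10, 67) ✓
(Section=H75, Instructor=12, Course=48): rows 4, 10 → {Room,StudentID} = (Q80, 65), (Q80, 65) ✓
(Section=H34, Instructor=6, Course=48): rows 5, 7 → {Room,StudentID} = (Q10, 73), (Q10, 73) ✓
(Section=H38, Instructor=6, Course=53): row 6 → {Room,StudentID} = (Q74, 61) ✓
(Section=H34, Instructor=12, Course=48): rows 8, 12, 13 → {Room,StudentID} = (Q58, 67), (Q58, 67), (Q58, 67) ✓
(Section=H34, Instructor=12, Course=53): row 9 → {Room,StudentID} = (Q99, 70) ✓
(Section=H75, Instructor=6, Course=45): row 11 → {Room,StudentID} = (Q77, 75) ✓
Every {Section, Instructor, Course} value is associated with a single {Room, StudentID} value, so {Section, Instructor, Course} → {Room, StudentID} holds.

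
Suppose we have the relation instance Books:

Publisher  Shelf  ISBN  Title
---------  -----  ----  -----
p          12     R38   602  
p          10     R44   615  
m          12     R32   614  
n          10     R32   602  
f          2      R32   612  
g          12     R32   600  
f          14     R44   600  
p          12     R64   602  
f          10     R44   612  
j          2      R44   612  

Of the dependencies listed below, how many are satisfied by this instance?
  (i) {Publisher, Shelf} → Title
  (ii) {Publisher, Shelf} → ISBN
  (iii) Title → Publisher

(i) {Publisher, Shelf} → Title: every LHS value maps to a single RHS value — holds.
(ii) {Publisher, Shelf} → ISBN: (Publisher=p, Shelf=12): 2 rows → ISBN takes values {R38, R64} — violation — fails.
(iii) Title → Publisher: Title=602: 3 rows → Publisher takes values {p, n} — violation; Title=612: 3 rows → Publisher takes values {f, j} — violation; Title=600: 2 rows → Publisher takes values {g, f} — violation — fails.
1 of the 3 dependencies holds.

1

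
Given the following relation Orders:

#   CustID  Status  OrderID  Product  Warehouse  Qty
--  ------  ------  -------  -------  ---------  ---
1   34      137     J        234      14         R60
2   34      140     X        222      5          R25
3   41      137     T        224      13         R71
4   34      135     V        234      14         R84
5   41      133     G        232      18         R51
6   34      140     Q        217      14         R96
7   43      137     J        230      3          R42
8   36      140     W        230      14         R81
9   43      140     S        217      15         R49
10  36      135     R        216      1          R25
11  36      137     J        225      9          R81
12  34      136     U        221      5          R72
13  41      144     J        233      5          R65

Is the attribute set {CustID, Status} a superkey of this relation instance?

No

Rows 2 and 6 have the same {CustID, Status} value (CustID=34, Status=140) but are distinct tuples, so {CustID, Status} does not determine every attribute — not a superkey.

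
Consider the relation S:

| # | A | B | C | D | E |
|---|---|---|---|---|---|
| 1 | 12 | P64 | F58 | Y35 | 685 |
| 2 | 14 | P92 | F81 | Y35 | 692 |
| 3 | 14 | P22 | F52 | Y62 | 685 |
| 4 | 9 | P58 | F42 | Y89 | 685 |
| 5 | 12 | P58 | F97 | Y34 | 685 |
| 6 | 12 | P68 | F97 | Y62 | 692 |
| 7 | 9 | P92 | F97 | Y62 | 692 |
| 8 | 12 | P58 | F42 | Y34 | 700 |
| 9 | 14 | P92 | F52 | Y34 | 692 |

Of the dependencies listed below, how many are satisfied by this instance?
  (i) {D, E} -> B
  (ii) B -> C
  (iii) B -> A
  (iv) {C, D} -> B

(i) {D, E} -> B: (D=Y62, E=692): rows 6, 7 → B takes values {P68, P92} — violation — fails.
(ii) B -> C: B=P92: rows 2, 7, 9 → C takes values {F81, F97, F52} — violation; B=P58: rows 4, 5, 8 → C takes values {F42, F97} — violation — fails.
(iii) B -> A: B=P92: rows 2, 7, 9 → A takes values {14, 9} — violation; B=P58: rows 4, 5, 8 → A takes values {9, 12} — violation — fails.
(iv) {C, D} -> B: (C=F97, D=Y62): rows 6, 7 → B takes values {P68, P92} — violation — fails.
None of the 4 dependencies hold.

0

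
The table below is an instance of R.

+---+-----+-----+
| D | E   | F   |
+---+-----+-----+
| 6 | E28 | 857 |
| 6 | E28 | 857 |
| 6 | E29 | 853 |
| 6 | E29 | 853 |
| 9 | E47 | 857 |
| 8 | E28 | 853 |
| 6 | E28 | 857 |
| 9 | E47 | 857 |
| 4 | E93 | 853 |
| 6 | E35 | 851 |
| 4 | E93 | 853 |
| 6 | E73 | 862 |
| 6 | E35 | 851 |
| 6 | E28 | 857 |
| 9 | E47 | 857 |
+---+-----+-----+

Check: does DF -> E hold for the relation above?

(D=6, F=857): 4 rows → E = E28, E28, E28, E28 ✓
(D=6, F=853): 2 rows → E = E29, E29 ✓
(D=9, F=857): 3 rows → E = E47, E47, E47 ✓
(D=8, F=853): 1 row → E = E28 ✓
(D=4, F=853): 2 rows → E = E93, E93 ✓
(D=6, F=851): 2 rows → E = E35, E35 ✓
(D=6, F=862): 1 row → E = E73 ✓
Every DF value is associated with a single E value, so DF -> E holds.

Yes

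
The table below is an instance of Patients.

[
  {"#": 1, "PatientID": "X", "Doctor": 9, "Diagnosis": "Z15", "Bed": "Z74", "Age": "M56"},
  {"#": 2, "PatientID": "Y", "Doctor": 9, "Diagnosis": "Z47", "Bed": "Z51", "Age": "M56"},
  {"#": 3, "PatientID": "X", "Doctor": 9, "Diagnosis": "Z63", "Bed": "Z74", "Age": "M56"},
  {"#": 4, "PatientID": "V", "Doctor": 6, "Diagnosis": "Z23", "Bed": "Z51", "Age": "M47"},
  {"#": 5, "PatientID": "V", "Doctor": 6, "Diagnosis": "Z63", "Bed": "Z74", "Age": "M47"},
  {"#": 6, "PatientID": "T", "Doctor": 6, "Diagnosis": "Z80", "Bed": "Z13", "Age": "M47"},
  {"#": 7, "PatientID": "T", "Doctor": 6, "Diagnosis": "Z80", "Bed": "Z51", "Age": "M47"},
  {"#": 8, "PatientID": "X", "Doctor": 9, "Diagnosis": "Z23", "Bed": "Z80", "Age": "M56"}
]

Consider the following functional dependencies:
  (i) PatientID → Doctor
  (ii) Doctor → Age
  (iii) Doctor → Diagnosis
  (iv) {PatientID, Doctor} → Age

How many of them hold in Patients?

(i) PatientID → Doctor: every LHS value maps to a single RHS value — holds.
(ii) Doctor → Age: every LHS value maps to a single RHS value — holds.
(iii) Doctor → Diagnosis: Doctor=9: rows 1, 2, 3, 8 → Diagnosis takes values {Z15, Z47, Z63, Z23} — violation; Doctor=6: rows 4, 5, 6, 7 → Diagnosis takes values {Z23, Z63, Z80} — violation — fails.
(iv) {PatientID, Doctor} → Age: every LHS value maps to a single RHS value — holds.
3 of the 4 dependencies hold.

3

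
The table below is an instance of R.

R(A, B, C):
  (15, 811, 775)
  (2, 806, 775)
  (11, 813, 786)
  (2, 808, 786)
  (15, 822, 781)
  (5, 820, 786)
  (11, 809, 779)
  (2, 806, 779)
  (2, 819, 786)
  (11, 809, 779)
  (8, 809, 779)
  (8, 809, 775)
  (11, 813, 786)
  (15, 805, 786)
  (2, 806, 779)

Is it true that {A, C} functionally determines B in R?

(A=15, C=775): 1 row → B = 811 ✓
(A=2, C=775): 1 row → B = 806 ✓
(A=11, C=786): 2 rows → B = 813, 813 ✓
(A=2, C=786): 2 rows → B takes values {808, 819} — violation
(A=15, C=781): 1 row → B = 822 ✓
(A=5, C=786): 1 row → B = 820 ✓
(A=11, C=779): 2 rows → B = 809, 809 ✓
(A=2, C=779): 2 rows → B = 806, 806 ✓
(A=8, C=779): 1 row → B = 809 ✓
(A=8, C=775): 1 row → B = 809 ✓
(A=15, C=786): 1 row → B = 805 ✓
Two rows agree on {A, C} but differ on B, so {A, C} -> B does not hold.

No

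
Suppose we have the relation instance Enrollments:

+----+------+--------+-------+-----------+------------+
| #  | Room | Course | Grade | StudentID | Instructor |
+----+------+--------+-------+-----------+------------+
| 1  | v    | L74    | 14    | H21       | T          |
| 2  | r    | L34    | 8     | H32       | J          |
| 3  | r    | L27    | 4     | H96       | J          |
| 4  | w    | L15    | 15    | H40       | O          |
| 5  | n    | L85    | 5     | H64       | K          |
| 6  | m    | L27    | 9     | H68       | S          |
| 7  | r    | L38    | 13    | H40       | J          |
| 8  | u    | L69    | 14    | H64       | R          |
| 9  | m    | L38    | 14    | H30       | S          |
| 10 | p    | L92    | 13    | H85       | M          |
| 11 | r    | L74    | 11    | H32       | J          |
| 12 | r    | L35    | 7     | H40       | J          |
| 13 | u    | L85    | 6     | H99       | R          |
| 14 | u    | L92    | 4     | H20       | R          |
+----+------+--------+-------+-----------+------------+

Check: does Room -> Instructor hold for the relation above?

Yes

Room=v: row 1 → Instructor = T ✓
Room=r: rows 2, 3, 7, 11, 12 → Instructor = J, J, J, J, J ✓
Room=w: row 4 → Instructor = O ✓
Room=n: row 5 → Instructor = K ✓
Room=m: rows 6, 9 → Instructor = S, S ✓
Room=u: rows 8, 13, 14 → Instructor = R, R, R ✓
Room=p: row 10 → Instructor = M ✓
Every Room value is associated with a single Instructor value, so Room -> Instructor holds.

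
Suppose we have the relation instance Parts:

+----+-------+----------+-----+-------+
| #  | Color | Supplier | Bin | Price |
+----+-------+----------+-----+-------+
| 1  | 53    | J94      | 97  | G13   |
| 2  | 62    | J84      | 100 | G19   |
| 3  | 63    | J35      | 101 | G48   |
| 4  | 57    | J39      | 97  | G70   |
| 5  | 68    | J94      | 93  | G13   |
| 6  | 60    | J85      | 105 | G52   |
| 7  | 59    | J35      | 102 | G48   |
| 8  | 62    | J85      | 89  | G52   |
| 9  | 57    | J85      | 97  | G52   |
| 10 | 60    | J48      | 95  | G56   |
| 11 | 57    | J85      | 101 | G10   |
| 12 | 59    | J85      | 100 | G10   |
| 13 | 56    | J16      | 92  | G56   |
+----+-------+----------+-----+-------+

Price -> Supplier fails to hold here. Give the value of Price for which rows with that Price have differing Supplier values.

Price=G13: rows 1, 5 → Supplier = J94, J94 ✓
Price=G19: row 2 → Supplier = J84 ✓
Price=G48: rows 3, 7 → Supplier = J35, J35 ✓
Price=G70: row 4 → Supplier = J39 ✓
Price=G52: rows 6, 8, 9 → Supplier = J85, J85, J85 ✓
Price=G56: rows 10, 13 → Supplier takes values {J48, J16} — violation
Price=G10: rows 11, 12 → Supplier = J85, J85 ✓
The only Price value with inconsistent Supplier is Price=G56.

G56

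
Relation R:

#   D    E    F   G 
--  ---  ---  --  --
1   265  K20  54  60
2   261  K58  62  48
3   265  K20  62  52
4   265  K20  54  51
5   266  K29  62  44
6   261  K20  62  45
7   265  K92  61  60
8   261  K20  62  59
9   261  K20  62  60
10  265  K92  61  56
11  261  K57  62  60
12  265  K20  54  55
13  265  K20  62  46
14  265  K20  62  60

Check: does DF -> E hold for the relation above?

No

(D=265, F=54): rows 1, 4, 12 → E = K20, K20, K20 ✓
(D=261, F=62): rows 2, 6, 8, 9, 11 → E takes values {K58, K20, K57} — violation
(D=265, F=62): rows 3, 13, 14 → E = K20, K20, K20 ✓
(D=266, F=62): row 5 → E = K29 ✓
(D=265, F=61): rows 7, 10 → E = K92, K92 ✓
Two rows agree on DF but differ on E, so DF -> E does not hold.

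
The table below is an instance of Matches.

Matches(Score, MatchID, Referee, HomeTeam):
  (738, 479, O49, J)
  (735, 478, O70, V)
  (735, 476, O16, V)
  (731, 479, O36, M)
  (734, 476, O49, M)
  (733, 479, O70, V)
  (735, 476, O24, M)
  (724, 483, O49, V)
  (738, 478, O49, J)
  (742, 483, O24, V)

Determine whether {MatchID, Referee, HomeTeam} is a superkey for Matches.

Yes

All 10 rows have distinct {MatchID, Referee, HomeTeam} values, so {MatchID, Referee, HomeTeam} → (all attributes) holds and {MatchID, Referee, HomeTeam} is a superkey.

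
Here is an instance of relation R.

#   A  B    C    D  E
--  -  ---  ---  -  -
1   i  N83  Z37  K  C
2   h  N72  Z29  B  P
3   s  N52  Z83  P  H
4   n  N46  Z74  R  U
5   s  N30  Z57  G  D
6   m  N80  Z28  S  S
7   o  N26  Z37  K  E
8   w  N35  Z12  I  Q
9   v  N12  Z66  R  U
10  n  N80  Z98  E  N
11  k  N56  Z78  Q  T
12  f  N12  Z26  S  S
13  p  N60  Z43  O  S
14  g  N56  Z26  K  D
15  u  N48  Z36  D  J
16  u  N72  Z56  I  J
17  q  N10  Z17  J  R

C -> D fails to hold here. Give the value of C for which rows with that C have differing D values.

C=Z37: rows 1, 7 → D = K, K ✓
C=Z29: row 2 → D = B ✓
C=Z83: row 3 → D = P ✓
C=Z74: row 4 → D = R ✓
C=Z57: row 5 → D = G ✓
C=Z28: row 6 → D = S ✓
C=Z12: row 8 → D = I ✓
C=Z66: row 9 → D = R ✓
C=Z98: row 10 → D = E ✓
C=Z78: row 11 → D = Q ✓
C=Z26: rows 12, 14 → D takes values {S, K} — violation
C=Z43: row 13 → D = O ✓
C=Z36: row 15 → D = D ✓
C=Z56: row 16 → D = I ✓
C=Z17: row 17 → D = J ✓
The only C value with inconsistent D is C=Z26.

Z26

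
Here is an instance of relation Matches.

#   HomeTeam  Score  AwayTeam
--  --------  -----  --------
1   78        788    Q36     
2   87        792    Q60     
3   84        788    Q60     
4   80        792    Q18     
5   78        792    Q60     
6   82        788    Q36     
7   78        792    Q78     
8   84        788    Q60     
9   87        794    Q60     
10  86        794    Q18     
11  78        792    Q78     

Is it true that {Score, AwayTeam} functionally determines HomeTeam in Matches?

(Score=788, AwayTeam=Q36): rows 1, 6 → HomeTeam takes values {78, 82} — violation
(Score=792, AwayTeam=Q60): rows 2, 5 → HomeTeam takes values {87, 78} — violation
(Score=788, AwayTeam=Q60): rows 3, 8 → HomeTeam = 84, 84 ✓
(Score=792, AwayTeam=Q18): row 4 → HomeTeam = 80 ✓
(Score=792, AwayTeam=Q78): rows 7, 11 → HomeTeam = 78, 78 ✓
(Score=794, AwayTeam=Q60): row 9 → HomeTeam = 87 ✓
(Score=794, AwayTeam=Q18): row 10 → HomeTeam = 86 ✓
Two rows agree on {Score, AwayTeam} but differ on HomeTeam, so {Score, AwayTeam} -> HomeTeam does not hold.

No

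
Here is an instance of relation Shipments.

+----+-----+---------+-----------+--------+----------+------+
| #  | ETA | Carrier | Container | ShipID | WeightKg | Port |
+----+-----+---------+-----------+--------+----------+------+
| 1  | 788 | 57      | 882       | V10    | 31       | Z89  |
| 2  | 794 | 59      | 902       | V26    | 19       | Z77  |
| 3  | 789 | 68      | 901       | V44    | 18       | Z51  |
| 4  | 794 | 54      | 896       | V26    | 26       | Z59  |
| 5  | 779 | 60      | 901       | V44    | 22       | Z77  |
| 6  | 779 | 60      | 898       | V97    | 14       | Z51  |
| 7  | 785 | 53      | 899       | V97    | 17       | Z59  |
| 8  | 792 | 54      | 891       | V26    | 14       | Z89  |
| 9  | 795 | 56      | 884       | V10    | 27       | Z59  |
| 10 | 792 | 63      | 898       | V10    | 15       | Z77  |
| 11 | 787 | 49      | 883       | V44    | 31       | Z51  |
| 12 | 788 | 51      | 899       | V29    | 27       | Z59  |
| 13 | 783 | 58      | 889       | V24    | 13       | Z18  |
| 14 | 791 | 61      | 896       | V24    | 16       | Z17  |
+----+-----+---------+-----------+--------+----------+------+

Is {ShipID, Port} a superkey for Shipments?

Rows 3 and 11 have the same {ShipID, Port} value (ShipID=V44, Port=Z51) but are distinct tuples, so {ShipID, Port} does not determine every attribute — not a superkey.

No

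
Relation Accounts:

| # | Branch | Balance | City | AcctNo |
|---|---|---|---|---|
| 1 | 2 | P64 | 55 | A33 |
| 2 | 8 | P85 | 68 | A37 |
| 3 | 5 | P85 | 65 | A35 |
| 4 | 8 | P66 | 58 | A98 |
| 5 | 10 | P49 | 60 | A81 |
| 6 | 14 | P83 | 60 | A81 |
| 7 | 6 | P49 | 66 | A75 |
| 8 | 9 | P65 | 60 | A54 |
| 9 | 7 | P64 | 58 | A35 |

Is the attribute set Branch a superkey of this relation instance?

Rows 2 and 4 have the same Branch value Branch=8 but are distinct tuples, so Branch does not determine every attribute — not a superkey.

No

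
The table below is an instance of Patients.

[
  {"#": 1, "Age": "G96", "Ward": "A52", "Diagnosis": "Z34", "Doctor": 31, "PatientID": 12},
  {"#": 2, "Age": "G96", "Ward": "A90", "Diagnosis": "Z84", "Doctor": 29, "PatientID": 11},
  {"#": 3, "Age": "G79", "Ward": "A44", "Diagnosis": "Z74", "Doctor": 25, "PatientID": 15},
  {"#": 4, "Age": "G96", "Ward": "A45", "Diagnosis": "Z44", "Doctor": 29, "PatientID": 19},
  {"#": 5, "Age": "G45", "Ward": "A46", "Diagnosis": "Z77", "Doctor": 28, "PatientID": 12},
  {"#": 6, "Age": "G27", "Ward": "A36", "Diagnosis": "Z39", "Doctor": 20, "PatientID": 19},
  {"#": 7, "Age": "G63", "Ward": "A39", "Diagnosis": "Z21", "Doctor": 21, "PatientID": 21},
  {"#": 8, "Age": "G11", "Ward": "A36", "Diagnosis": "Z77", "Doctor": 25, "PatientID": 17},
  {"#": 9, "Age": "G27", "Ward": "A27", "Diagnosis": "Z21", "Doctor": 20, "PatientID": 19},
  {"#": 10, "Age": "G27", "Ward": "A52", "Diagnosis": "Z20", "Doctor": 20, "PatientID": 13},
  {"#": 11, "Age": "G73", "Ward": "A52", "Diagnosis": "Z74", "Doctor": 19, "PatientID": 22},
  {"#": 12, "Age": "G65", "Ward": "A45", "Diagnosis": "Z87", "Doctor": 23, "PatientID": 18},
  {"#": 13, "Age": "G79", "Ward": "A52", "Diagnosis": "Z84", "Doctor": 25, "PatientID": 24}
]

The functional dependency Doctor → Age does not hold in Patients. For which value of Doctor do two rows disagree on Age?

Doctor=31: row 1 → Age = G96 ✓
Doctor=29: rows 2, 4 → Age = G96, G96 ✓
Doctor=25: rows 3, 8, 13 → Age takes values {G79, G11} — violation
Doctor=28: row 5 → Age = G45 ✓
Doctor=20: rows 6, 9, 10 → Age = G27, G27, G27 ✓
Doctor=21: row 7 → Age = G63 ✓
Doctor=19: row 11 → Age = G73 ✓
Doctor=23: row 12 → Age = G65 ✓
The only Doctor value with inconsistent Age is Doctor=25.

25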